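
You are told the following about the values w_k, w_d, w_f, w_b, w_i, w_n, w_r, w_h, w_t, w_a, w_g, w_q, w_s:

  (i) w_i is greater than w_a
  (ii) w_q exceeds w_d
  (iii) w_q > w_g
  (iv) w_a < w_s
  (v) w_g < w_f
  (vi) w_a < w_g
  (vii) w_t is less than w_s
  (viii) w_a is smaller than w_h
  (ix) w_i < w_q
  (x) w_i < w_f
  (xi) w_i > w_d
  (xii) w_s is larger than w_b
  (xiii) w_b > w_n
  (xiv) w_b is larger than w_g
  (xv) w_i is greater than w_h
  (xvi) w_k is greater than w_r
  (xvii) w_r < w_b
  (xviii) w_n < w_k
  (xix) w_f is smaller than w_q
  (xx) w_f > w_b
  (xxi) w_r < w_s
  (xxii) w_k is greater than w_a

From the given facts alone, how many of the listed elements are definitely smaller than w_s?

Directly below w_s: w_a, w_t, w_r, w_b.
One step further: w_n, w_g (6 so far).
Nothing else is reachable below w_s; 6 in all.

6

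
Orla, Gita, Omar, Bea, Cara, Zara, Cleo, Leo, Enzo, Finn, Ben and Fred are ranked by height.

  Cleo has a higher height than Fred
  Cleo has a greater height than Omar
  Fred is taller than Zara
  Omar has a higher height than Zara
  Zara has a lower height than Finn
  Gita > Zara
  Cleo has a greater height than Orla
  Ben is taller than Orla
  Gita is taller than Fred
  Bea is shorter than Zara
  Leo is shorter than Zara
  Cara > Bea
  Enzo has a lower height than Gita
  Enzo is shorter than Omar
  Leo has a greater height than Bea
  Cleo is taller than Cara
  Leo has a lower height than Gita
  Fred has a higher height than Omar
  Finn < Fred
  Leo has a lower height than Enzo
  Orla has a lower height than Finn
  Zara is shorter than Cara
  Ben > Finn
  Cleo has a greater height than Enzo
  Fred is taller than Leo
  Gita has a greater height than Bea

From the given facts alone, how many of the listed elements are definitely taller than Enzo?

4

The elements the relations force above Enzo are Omar, Fred, Gita, Cleo — no chain reaches any other.
That is 4.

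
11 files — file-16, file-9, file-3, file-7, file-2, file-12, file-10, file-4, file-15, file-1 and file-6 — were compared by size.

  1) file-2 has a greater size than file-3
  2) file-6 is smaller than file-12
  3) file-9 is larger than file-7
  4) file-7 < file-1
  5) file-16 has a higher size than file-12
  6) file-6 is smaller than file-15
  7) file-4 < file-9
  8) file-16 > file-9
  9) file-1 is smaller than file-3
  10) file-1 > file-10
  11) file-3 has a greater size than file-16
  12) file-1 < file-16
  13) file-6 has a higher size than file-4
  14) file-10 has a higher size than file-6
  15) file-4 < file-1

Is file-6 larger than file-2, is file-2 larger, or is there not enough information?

file-2

Link the given pairs in sequence: file-6 < file-12; file-12 < file-16; file-16 < file-3; file-3 < file-2.
Chaining these gives file-6 < file-12 < file-16 < file-3 < file-2.
So file-2 is larger.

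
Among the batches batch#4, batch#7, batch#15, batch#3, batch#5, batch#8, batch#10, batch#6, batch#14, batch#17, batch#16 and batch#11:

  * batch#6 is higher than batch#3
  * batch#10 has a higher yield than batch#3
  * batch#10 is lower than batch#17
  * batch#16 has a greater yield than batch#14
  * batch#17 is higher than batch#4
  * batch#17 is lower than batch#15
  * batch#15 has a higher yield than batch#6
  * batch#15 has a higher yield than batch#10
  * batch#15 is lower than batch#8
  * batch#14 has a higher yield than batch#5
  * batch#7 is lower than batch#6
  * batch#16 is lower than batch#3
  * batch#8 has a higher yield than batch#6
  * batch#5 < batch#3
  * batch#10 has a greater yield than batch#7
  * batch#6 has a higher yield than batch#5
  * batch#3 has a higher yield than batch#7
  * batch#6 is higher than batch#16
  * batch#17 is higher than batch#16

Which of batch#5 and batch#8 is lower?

batch#5

The relevant relations are batch#5 < batch#14; batch#14 < batch#16; batch#16 < batch#3; batch#3 < batch#10; batch#10 < batch#15; batch#15 < batch#8.
Chaining these gives batch#5 < batch#14 < batch#16 < batch#3 < batch#10 < batch#15 < batch#8.
So batch#5 < batch#8; batch#5 is the lower of the two.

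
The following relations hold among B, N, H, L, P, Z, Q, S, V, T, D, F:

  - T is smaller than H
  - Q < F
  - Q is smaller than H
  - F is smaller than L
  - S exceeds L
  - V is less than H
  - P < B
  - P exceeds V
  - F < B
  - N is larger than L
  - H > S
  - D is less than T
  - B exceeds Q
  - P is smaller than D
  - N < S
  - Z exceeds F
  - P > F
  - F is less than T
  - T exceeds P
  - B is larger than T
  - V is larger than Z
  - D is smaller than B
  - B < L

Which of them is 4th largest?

Chaining the given pairs: Q < F < Z < V < P < D < T < B < L < N < S < H.
Counting 4 from the largest end gives L.

L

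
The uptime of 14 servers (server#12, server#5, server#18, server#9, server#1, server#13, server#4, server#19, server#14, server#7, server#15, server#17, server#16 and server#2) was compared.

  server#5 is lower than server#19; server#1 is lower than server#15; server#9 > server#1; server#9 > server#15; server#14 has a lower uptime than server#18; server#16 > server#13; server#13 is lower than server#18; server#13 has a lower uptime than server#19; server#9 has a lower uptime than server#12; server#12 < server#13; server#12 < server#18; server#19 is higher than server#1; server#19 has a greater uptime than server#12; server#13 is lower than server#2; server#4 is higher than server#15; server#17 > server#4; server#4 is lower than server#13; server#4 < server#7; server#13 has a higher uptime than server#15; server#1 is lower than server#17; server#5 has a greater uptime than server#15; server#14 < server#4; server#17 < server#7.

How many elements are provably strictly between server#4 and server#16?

1

Chaining upward from server#4 reaches: server#13, server#17, server#2, server#18, server#19, server#7.
Chaining downward from server#16 reaches: server#14, server#1, server#15, server#9, server#12, server#13.
Strictly between server#4 and server#16 are those in both lists: server#13 — 1 element.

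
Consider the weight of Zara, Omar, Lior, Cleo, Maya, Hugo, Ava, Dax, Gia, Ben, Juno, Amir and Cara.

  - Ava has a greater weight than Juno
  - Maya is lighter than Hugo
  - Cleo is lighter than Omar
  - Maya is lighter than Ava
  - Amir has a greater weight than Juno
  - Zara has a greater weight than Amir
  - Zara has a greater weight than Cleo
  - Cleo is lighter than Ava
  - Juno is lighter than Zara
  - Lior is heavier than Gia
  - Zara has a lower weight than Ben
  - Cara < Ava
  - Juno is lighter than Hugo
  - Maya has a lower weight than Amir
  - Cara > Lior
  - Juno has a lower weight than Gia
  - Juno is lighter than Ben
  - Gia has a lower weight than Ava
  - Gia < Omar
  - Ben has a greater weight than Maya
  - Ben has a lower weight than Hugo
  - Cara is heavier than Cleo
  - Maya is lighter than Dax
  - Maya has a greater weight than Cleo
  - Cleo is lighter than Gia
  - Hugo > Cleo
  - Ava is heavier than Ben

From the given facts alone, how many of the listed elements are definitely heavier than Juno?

From Juno the given relations immediately reach Gia, Amir, Zara, Ben, Ava, Hugo.
From those, Lior, Omar — 8 in total.
From those, Cara — 9 in total.
Nothing else is reachable above Juno; 9 in all.

9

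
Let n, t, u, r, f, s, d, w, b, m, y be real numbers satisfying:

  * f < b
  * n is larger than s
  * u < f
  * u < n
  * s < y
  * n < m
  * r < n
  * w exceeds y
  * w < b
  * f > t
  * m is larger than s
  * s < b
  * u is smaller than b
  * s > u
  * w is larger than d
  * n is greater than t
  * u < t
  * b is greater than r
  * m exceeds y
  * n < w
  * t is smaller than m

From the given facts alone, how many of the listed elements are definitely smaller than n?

4

The elements the relations force below n are u, r, s, t — no chain reaches any other.
That is 4.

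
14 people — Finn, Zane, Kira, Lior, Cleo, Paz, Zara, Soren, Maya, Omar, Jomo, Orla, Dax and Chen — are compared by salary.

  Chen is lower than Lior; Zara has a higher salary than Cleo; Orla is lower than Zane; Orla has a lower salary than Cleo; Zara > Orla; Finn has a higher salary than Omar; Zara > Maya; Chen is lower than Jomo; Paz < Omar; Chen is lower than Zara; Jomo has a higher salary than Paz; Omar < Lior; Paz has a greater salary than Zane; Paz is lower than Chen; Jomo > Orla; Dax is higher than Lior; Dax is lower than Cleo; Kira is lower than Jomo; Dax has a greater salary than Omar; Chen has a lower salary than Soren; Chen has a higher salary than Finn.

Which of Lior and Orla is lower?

Link the given pairs in sequence: Orla < Zane; Zane < Paz; Paz < Omar; Omar < Finn; Finn < Chen; Chen < Lior.
Together: Orla < Zane < Paz < Omar < Finn < Chen < Lior.
So Orla < Lior; Orla is the lower of the two.

Orla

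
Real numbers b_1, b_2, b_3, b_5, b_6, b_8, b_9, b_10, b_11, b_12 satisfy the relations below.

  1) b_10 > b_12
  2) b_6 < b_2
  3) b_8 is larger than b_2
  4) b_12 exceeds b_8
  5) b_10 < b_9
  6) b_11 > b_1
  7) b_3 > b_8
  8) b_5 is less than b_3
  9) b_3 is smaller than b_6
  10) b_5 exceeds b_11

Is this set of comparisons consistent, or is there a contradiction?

inconsistent

Chaining the given relations yields b_3 < b_6 < b_2 < b_8, so b_3 < b_8. But one relation states b_8 < b_3. These cannot both hold.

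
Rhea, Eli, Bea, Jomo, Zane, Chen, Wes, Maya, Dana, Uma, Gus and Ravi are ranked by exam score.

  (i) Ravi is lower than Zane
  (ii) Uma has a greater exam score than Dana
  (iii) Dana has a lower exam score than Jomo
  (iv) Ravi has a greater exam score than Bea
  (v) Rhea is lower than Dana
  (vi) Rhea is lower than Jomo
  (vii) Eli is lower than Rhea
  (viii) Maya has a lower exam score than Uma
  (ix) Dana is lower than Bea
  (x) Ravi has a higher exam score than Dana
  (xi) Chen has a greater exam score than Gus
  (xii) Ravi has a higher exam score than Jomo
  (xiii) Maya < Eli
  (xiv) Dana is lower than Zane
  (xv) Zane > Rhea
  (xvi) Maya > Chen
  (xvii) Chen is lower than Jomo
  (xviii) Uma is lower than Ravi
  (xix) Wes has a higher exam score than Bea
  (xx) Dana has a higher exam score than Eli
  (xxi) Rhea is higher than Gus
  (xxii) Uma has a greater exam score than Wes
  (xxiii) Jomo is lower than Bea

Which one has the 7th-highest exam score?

Dana

Piecing the relations together gives one ordering: Gus < Chen < Maya < Eli < Rhea < Dana < Jomo < Bea < Wes < Uma < Ravi < Zane.
The 7th largest is Dana.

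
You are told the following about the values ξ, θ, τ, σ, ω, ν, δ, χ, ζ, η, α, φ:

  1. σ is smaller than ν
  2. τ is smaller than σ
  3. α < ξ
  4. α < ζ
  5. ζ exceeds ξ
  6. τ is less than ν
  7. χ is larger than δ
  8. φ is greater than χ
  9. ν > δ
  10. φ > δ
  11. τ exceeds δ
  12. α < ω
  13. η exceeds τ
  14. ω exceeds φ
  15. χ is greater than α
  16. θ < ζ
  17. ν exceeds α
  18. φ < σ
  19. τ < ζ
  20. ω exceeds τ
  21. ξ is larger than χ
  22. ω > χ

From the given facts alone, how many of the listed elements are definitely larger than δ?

9

The elements the relations force above δ are χ, ξ, τ, φ, σ, ω, ν, η, ζ — no chain reaches any other.
That is 9.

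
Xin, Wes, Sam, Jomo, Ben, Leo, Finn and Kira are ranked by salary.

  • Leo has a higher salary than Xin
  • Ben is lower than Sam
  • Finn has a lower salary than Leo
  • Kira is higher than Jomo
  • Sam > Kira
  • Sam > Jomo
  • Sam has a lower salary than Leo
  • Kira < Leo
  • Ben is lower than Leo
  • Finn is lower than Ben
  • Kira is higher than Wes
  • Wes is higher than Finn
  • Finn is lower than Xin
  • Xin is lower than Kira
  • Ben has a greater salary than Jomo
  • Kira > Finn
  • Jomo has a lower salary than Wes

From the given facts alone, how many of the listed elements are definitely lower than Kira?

From Kira the given relations immediately reach Finn, Jomo, Xin, Wes.
Nothing else is reachable below Kira; 4 in all.

4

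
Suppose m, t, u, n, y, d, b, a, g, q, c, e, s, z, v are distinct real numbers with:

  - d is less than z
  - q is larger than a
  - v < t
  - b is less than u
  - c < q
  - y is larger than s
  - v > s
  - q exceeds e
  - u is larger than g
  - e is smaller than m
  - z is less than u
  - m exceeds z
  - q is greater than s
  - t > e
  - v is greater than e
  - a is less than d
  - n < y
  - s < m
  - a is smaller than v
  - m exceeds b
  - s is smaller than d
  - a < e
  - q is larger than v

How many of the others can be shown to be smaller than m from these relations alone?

From m the given relations immediately reach b, s, e, z.
From those, a, d — 6 in total.
No other element is forced below m by the given relations, so the count is 6.

6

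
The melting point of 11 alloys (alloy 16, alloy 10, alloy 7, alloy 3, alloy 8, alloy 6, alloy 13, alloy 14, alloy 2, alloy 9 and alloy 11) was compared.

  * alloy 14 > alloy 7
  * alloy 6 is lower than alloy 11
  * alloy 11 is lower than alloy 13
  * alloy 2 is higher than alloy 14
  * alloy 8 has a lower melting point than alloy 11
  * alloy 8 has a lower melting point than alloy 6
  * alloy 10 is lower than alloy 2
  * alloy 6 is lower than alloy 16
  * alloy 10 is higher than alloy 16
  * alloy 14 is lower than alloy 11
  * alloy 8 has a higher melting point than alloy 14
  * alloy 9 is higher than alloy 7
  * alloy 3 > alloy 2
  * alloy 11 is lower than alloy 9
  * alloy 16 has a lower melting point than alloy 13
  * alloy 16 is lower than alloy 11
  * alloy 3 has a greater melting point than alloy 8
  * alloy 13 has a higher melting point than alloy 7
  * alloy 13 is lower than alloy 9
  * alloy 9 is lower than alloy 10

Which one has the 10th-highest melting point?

alloy 14

Piecing the relations together gives one ordering: alloy 7 < alloy 14 < alloy 8 < alloy 6 < alloy 16 < alloy 11 < alloy 13 < alloy 9 < alloy 10 < alloy 2 < alloy 3.
The 10th largest is alloy 14.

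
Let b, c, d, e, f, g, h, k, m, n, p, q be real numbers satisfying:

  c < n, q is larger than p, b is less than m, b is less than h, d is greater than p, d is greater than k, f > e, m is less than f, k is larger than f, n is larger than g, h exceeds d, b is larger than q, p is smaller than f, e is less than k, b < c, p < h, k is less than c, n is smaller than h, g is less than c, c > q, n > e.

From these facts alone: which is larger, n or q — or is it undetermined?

n

Chaining the given relations: q < b < m < f < k < c < n.
So n is larger.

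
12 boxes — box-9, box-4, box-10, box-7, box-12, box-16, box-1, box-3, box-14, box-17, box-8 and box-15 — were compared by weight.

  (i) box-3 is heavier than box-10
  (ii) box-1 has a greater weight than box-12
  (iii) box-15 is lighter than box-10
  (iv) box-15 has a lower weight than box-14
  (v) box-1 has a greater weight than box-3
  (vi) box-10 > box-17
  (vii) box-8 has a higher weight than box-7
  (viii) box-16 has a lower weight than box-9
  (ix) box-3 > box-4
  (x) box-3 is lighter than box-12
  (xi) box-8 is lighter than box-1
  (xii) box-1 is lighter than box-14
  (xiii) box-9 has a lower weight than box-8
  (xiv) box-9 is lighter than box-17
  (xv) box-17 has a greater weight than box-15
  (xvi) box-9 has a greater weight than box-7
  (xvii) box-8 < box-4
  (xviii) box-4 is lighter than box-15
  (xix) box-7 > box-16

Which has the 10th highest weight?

box-9

Chaining the given pairs: box-16 < box-7 < box-9 < box-8 < box-4 < box-15 < box-17 < box-10 < box-3 < box-12 < box-1 < box-14.
The 10th largest is box-9.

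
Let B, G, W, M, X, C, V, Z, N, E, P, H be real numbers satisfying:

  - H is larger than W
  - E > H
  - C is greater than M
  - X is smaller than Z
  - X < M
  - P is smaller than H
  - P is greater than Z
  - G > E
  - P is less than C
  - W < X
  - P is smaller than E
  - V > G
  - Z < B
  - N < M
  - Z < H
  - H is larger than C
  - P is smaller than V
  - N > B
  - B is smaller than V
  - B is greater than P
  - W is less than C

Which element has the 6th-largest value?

Piecing the relations together gives one ordering: W < X < Z < P < B < N < M < C < H < E < G < V.
The 6th largest is M.

M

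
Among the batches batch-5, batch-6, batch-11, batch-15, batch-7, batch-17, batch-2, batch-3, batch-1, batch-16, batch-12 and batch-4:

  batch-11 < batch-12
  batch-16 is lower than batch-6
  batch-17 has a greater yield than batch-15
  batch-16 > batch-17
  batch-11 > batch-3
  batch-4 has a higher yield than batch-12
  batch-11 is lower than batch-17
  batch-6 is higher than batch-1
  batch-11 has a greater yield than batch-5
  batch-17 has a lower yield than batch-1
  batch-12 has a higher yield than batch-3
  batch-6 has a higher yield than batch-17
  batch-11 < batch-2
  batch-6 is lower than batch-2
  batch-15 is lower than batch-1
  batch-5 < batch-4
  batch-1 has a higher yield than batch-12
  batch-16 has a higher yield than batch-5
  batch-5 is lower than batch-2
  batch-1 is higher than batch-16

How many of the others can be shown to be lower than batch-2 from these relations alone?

9

From batch-2 the given relations immediately reach batch-5, batch-11, batch-6.
From those, batch-3, batch-17, batch-16, batch-1 — 7 in total.
From those, batch-15, batch-12 — 9 in total.
No other element is forced below batch-2 by the given relations, so the count is 9.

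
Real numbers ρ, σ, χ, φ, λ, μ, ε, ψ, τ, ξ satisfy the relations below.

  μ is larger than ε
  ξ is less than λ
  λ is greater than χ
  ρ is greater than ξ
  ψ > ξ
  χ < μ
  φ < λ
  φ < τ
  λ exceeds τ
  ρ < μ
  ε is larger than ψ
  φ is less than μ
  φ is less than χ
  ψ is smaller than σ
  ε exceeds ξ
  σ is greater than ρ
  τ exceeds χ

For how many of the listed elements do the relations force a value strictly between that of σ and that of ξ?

2

The relations place ξ below σ. An element lies strictly between them when it is forced above ξ and also forced below σ.
Above ξ: {ψ, ρ, ε, μ, λ}. Below σ: {ψ, ρ}.
Intersection: {ψ, ρ} — 2.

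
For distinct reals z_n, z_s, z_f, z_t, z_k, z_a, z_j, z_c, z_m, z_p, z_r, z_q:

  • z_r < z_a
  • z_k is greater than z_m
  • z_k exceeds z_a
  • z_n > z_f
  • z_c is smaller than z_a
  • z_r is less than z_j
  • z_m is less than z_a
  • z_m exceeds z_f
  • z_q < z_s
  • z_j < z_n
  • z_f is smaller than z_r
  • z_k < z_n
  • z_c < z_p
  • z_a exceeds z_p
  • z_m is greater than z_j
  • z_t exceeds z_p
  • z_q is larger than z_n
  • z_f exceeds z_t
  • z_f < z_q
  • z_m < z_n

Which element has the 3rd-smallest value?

z_t

Chaining the given pairs: z_c < z_p < z_t < z_f < z_r < z_j < z_m < z_a < z_k < z_n < z_q < z_s.
Counting 3 from the smallest end gives z_t.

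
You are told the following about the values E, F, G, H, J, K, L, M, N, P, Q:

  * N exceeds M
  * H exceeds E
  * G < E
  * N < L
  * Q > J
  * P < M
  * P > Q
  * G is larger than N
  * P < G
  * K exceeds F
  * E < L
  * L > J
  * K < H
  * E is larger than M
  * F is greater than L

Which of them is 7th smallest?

The consecutive relations fix a unique order: J < Q < P < M < N < G < E < L < F < K < H.
Counting 7 from the smallest end gives E.

E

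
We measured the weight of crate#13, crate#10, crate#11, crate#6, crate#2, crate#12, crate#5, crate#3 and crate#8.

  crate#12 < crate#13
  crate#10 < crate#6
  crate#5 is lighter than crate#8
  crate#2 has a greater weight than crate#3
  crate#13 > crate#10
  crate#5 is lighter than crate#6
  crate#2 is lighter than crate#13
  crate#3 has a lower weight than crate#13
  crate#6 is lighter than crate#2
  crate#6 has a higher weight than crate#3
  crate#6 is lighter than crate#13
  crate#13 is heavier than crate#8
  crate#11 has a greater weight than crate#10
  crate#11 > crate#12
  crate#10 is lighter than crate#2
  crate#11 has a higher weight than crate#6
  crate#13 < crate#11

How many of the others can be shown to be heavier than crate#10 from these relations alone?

The elements the relations force above crate#10 are crate#6, crate#2, crate#13, crate#11 — no chain reaches any other.
That is 4.

4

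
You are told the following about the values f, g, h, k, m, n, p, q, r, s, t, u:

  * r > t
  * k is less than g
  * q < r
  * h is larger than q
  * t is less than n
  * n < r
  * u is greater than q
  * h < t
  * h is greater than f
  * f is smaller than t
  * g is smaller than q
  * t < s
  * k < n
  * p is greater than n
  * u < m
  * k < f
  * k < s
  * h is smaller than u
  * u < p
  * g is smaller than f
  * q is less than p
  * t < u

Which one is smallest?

Chaining upward from k: directly above it, g, f, n, s; then q, h, t, p, r; then u; then m.
That covers every other element, and nothing is given below k, so k is the smallest.

k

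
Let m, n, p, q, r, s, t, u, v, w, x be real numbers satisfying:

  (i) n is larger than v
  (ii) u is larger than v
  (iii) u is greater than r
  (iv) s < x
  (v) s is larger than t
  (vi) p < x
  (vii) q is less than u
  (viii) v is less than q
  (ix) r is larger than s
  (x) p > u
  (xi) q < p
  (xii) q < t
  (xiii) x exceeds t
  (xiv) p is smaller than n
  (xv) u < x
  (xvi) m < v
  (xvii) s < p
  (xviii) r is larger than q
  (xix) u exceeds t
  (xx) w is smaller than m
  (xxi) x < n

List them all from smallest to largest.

w < m < v < q < t < s < r < u < p < x < n

Each adjacent pair is fixed by a given relation: w < m; m < v; v < q; q < t; t < s; s < r; r < u; u < p; p < x; x < n. Chaining them end to end gives the full order.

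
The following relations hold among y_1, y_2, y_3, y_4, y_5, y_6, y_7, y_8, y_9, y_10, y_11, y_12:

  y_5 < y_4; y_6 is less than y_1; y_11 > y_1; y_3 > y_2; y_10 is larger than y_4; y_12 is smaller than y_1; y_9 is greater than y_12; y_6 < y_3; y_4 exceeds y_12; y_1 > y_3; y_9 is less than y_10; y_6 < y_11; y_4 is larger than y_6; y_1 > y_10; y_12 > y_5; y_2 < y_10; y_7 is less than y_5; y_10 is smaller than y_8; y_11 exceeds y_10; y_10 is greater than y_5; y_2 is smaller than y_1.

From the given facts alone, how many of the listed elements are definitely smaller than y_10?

Directly below y_10: y_2, y_5, y_4, y_9.
One step further: y_6, y_7, y_12 (7 so far).
No other element is forced below y_10 by the given relations, so the count is 7.

7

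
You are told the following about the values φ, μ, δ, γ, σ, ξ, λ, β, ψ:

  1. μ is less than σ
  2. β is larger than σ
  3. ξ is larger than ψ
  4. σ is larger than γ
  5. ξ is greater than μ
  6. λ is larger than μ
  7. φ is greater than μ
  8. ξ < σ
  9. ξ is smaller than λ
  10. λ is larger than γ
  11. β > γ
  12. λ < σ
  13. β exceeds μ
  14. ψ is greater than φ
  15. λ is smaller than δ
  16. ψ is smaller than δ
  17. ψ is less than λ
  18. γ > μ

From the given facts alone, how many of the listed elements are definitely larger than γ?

From γ the given relations immediately reach λ, σ, β.
From those, δ — 4 in total.
Nothing else is reachable above γ; 4 in all.

4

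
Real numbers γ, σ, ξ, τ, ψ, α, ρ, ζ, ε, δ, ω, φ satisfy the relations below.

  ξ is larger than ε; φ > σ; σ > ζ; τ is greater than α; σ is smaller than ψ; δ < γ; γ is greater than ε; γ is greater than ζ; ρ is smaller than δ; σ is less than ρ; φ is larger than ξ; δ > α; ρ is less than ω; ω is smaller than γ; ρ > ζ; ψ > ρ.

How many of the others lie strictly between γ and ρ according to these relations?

The relations place ρ below γ. An element lies strictly between them when it is forced above ρ and also forced below γ.
Above ρ: {ω, ψ, δ}. Below γ: {ζ, σ, ε, ω, α, δ}.
Intersection: {ω, δ} — 2.

2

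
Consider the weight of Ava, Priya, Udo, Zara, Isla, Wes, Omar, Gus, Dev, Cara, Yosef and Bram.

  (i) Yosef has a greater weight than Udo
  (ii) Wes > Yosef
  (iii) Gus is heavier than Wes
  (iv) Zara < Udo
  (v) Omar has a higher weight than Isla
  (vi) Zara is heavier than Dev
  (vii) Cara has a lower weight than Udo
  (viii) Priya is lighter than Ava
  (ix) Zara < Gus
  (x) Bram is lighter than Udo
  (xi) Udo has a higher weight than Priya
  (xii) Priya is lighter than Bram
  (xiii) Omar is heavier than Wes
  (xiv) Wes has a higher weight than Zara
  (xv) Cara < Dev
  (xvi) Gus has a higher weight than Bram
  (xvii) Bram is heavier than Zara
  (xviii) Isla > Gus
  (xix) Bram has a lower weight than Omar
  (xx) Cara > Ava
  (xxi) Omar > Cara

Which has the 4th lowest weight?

Dev

Chaining the given pairs: Priya < Ava < Cara < Dev < Zara < Bram < Udo < Yosef < Wes < Gus < Isla < Omar.
Counting 4 from the smallest end gives Dev.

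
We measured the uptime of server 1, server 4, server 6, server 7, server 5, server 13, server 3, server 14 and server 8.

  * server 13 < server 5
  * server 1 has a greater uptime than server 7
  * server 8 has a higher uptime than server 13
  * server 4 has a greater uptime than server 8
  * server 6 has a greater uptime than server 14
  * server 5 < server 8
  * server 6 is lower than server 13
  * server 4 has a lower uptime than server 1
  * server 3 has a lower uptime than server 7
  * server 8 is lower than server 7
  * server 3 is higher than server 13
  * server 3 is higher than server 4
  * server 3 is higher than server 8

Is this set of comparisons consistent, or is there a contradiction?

consistent

Every relation is compatible with server 14 < server 6 < server 13 < server 5 < server 8 < server 4 < server 3 < server 7 < server 1; the set is consistent.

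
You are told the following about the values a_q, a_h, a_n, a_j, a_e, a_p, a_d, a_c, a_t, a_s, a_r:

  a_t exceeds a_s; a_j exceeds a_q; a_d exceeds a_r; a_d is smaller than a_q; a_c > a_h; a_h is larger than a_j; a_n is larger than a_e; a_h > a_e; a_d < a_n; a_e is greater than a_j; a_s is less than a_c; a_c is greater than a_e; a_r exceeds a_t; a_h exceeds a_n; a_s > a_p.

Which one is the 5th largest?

a_j

The consecutive relations fix a unique order: a_p < a_s < a_t < a_r < a_d < a_q < a_j < a_e < a_n < a_h < a_c.
The 5th largest is a_j.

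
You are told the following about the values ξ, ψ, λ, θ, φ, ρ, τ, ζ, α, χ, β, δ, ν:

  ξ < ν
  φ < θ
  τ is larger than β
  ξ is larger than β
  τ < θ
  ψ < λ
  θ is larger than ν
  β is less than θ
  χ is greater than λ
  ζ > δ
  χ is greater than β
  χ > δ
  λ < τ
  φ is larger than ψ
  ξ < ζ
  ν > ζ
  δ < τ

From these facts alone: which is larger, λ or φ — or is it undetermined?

Following every chain through φ: above φ we get θ; below φ we get ψ.
λ is not reached, and no chain runs the other way from λ to φ.
So the given relations leave the order of φ and λ undetermined.

undetermined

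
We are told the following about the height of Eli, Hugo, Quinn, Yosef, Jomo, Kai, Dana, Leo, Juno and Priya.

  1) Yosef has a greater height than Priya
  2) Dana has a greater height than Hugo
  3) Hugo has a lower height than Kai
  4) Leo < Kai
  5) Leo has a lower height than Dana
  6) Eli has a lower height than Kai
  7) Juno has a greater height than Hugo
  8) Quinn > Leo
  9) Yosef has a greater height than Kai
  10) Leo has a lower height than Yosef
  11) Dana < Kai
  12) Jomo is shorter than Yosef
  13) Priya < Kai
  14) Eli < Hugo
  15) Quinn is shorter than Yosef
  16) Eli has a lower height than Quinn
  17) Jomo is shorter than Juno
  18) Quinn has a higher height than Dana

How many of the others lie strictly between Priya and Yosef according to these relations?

1

Chaining upward from Priya reaches: Kai.
Chaining downward from Yosef reaches: Eli, Jomo, Hugo, Leo, Dana, Kai, Quinn.
Strictly between Priya and Yosef are those in both lists: Kai — 1 element.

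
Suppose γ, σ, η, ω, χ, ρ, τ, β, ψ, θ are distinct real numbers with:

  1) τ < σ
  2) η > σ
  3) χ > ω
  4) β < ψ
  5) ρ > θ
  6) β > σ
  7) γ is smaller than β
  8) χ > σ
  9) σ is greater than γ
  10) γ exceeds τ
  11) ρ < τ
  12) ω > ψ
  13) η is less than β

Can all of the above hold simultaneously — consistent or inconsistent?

The single ordering θ < ρ < τ < γ < σ < η < β < ψ < ω < χ satisfies every listed relation, so no contradiction arises.

consistent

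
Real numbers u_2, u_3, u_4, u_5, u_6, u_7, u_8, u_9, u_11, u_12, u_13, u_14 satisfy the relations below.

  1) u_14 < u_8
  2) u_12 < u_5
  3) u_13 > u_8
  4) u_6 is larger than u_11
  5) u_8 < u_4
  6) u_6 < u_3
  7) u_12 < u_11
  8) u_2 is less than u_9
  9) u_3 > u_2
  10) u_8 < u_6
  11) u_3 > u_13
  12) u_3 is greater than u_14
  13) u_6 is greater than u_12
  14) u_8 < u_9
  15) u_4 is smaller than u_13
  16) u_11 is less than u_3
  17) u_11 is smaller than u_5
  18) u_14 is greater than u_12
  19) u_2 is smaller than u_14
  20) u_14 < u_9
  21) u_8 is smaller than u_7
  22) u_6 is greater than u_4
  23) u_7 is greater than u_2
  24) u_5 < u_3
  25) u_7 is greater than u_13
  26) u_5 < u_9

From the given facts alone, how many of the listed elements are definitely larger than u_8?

6

The elements the relations force above u_8 are u_4, u_13, u_6, u_3, u_7, u_9 — no chain reaches any other.
That is 6.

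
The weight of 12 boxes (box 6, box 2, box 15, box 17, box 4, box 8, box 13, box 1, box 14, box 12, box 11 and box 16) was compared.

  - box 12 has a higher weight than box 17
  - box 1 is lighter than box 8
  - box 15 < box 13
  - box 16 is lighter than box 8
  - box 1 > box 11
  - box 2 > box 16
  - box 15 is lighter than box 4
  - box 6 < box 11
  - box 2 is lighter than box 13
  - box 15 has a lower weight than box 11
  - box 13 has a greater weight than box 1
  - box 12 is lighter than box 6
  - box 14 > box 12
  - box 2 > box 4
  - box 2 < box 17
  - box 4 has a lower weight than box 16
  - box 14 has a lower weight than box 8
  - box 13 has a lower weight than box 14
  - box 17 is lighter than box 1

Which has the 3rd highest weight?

box 13

Piecing the relations together gives one ordering: box 15 < box 4 < box 16 < box 2 < box 17 < box 12 < box 6 < box 11 < box 1 < box 13 < box 14 < box 8.
The 3rd largest is box 13.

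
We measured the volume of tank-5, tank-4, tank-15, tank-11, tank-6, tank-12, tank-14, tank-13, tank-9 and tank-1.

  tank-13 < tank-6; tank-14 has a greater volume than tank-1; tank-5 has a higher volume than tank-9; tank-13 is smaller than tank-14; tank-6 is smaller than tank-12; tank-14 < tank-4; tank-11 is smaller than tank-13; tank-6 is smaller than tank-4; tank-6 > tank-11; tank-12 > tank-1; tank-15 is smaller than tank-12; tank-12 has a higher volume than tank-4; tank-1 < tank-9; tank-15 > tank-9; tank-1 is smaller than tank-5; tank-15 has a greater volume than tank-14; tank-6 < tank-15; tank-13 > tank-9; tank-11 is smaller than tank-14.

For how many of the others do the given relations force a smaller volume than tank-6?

Directly below tank-6: tank-11, tank-13.
One step further: tank-9 (3 so far).
One step further: tank-1 (4 so far).
No other element is forced below tank-6 by the given relations, so the count is 4.

4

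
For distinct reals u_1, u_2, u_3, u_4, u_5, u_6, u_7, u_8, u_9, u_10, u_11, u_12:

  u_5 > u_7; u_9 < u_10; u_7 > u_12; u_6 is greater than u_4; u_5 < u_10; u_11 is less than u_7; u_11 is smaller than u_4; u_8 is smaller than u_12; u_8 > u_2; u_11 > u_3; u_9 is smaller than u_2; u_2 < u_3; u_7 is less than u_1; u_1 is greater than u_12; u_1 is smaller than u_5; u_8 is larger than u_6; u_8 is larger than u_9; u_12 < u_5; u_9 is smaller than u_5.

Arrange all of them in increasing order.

Nothing is placed below u_9, so it is least; from there u_9 < u_2; u_2 < u_3; u_3 < u_11; u_11 < u_4; u_4 < u_6; u_6 < u_8; u_8 < u_12; u_12 < u_7; u_7 < u_1; u_1 < u_5; u_5 < u_10, each given directly.

u_9 < u_2 < u_3 < u_11 < u_4 < u_6 < u_8 < u_12 < u_7 < u_1 < u_5 < u_10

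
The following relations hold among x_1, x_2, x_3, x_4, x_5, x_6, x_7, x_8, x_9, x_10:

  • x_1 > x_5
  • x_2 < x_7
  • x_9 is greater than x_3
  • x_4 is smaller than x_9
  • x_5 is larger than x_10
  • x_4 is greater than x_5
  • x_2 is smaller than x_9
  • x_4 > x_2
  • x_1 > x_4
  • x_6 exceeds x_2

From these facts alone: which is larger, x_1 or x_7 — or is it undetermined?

Following every chain through x_7: below x_7 we get x_2.
x_1 is not reached, and no chain runs the other way from x_1 to x_7.
So the given relations leave the order of x_7 and x_1 undetermined.

undetermined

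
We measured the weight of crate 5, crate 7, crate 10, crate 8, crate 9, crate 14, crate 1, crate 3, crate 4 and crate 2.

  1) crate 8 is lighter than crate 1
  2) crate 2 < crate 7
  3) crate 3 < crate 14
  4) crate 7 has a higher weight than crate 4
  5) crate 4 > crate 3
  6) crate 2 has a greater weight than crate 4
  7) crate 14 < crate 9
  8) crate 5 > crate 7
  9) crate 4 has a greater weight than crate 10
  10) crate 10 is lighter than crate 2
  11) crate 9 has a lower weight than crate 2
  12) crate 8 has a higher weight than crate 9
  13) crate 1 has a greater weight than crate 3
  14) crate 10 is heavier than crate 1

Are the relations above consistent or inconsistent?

consistent

Every relation is compatible with crate 3 < crate 14 < crate 9 < crate 8 < crate 1 < crate 10 < crate 4 < crate 2 < crate 7 < crate 5; the set is consistent.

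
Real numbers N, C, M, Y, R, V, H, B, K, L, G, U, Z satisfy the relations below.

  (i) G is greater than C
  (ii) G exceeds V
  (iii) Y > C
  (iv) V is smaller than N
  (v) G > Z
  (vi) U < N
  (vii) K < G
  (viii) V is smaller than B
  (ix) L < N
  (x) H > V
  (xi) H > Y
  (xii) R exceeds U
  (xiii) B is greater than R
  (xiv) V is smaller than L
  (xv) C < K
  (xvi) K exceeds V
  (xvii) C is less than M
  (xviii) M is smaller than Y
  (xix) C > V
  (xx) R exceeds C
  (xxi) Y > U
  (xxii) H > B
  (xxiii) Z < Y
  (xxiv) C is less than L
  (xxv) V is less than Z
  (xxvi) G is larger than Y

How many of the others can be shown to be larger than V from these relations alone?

11

From V the given relations immediately reach C, K, L, B, N, Z, H, G.
From those, R, M, Y — 11 in total.
Nothing else is reachable above V; 11 in all.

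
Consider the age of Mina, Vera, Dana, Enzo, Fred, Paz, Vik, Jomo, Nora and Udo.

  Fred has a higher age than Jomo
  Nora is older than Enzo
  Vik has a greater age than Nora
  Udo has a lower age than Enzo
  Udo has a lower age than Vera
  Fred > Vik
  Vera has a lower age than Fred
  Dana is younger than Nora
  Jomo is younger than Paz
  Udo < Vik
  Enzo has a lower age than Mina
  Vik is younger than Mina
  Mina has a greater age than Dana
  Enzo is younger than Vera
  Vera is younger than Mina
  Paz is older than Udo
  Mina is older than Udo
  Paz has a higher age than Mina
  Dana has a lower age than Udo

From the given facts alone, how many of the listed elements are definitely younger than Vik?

From Vik the given relations immediately reach Udo, Nora.
From those, Dana, Enzo — 4 in total.
No other element is forced below Vik by the given relations, so the count is 4.

4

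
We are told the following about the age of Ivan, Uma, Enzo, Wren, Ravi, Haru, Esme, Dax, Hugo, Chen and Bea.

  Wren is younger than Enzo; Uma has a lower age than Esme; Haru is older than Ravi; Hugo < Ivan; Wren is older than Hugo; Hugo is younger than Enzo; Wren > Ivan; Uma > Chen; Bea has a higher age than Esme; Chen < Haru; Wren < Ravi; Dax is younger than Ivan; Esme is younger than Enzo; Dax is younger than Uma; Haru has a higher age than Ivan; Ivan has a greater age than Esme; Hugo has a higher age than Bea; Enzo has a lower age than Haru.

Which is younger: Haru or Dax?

Dax

Link the given pairs in sequence: Dax < Uma; Uma < Esme; Esme < Bea; Bea < Hugo; Hugo < Ivan; Ivan < Wren; Wren < Enzo; Enzo < Haru.
Together: Dax < Uma < Esme < Bea < Hugo < Ivan < Wren < Enzo < Haru.
So Dax < Haru; Dax is the younger of the two.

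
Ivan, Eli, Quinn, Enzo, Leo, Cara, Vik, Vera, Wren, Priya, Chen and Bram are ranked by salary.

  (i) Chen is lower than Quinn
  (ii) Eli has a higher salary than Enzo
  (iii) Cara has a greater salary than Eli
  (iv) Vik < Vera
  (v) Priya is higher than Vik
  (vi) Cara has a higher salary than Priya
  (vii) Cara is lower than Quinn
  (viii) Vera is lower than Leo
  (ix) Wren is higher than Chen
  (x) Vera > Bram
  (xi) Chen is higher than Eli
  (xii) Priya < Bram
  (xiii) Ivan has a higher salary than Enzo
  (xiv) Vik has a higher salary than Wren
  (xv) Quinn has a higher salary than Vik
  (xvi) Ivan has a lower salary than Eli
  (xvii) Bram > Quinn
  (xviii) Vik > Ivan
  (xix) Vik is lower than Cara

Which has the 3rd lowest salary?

Eli

Chaining the given pairs: Enzo < Ivan < Eli < Chen < Wren < Vik < Priya < Cara < Quinn < Bram < Vera < Leo.
The 3rd smallest is Eli.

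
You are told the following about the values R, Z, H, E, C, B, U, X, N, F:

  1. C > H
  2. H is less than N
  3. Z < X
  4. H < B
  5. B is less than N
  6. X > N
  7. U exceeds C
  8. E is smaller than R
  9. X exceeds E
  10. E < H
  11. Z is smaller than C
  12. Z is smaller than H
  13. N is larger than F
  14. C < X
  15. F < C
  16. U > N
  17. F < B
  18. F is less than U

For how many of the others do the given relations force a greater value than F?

5

From F the given relations immediately reach B, N, C, U.
From those, X — 5 in total.
No other element is forced above F by the given relations, so the count is 5.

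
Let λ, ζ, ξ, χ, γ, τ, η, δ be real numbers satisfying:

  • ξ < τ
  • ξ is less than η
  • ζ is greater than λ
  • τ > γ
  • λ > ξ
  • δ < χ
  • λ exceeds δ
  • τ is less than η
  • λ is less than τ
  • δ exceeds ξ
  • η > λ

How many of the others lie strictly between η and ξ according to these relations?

3

Chaining upward from ξ reaches: δ, χ, λ, ζ, τ.
Chaining downward from η reaches: δ, γ, λ, τ.
Strictly between ξ and η are those in both lists: δ, λ, τ — 3 elements.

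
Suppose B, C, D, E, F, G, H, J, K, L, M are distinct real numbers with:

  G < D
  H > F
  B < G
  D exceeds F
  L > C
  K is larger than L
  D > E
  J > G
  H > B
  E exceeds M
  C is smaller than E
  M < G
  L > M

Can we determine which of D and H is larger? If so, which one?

undetermined

Following every chain through H: below H we get F, B.
D is not reached, and no chain runs the other way from D to H.
So the given relations leave the order of H and D undetermined.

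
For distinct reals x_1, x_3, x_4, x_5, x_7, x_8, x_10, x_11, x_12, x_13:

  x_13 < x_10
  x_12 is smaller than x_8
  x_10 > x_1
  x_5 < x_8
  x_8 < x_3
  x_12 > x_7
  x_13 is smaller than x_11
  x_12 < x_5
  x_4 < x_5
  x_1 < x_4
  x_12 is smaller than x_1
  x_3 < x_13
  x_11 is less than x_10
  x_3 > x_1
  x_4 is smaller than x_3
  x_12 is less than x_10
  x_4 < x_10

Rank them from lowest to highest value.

Nothing is placed below x_7, so it is least; from there x_7 < x_12; x_12 < x_1; x_1 < x_4; x_4 < x_5; x_5 < x_8; x_8 < x_3; x_3 < x_13; x_13 < x_11; x_11 < x_10, each given directly.

x_7 < x_12 < x_1 < x_4 < x_5 < x_8 < x_3 < x_13 < x_11 < x_10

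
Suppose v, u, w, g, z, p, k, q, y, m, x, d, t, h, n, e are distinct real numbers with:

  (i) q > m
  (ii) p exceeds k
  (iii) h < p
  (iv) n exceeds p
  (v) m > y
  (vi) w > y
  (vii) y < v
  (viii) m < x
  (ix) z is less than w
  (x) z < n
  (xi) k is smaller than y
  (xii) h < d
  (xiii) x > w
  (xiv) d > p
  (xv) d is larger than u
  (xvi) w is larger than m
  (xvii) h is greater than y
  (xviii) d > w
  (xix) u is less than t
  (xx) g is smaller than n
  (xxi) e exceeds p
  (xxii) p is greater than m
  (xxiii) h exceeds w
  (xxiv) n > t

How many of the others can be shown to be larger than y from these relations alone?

The elements the relations force above y are m, w, h, p, e, n, d, x, v, q — no chain reaches any other.
That is 10.

10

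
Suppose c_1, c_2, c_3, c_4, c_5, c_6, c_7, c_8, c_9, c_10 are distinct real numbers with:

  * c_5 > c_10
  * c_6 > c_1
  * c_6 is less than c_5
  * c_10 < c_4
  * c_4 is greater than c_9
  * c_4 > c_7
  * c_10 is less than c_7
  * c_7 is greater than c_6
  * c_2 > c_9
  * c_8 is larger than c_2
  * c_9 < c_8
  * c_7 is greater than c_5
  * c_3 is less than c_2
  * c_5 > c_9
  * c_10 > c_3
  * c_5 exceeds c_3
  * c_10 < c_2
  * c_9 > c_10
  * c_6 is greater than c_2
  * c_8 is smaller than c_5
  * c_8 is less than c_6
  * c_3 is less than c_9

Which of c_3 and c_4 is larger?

c_3 < c_10 and c_10 < c_9 give c_3 < c_9.
Then c_9 < c_2 extends the chain to c_2.
Then c_2 < c_8 extends the chain to c_8.
Then c_8 < c_6 extends the chain to c_6.
Then c_6 < c_7 extends the chain to c_7.
Then c_7 < c_4 extends the chain to c_4.
So c_3 < c_4; c_4 is the larger of the two.

c_4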